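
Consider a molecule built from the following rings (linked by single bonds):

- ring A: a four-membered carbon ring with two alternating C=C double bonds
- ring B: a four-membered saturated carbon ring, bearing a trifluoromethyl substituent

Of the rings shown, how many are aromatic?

Ring A has only sp² ring atoms; a planar conformation would have a fully conjugated π system of 4 electrons. But 4 = 4(1), which is 4n not 4n+2, so ring A is not aromatic (cyclobutadiene) — cyclobutadiene is antiaromatic and distorts to a rectangle.
Ring B has only sp³ atoms, so it is not fully conjugated — not aromatic (cyclobutane).
No ring is aromatic. Total: 0.

0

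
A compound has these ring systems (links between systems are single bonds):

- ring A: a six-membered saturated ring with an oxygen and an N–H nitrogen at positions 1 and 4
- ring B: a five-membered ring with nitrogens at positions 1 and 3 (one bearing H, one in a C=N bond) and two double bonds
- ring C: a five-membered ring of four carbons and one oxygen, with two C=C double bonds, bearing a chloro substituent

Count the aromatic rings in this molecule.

Ring A has only sp³ atoms, so it is not fully conjugated — not aromatic (morpholine).
Ring B has a continuous p-orbital overlap around the ring; 2 ring double bonds (4 π electrons) plus a heteroatom lone pair (2) give 6 π electrons. 6 = 4(1)+2, so ring B is aromatic (imidazole).
Ring C is planar and fully conjugated; 2 ring double bonds (4 π electrons) plus a heteroatom lone pair (2) give 6 π electrons. 6 = 4(1)+2, so ring C is aromatic (furan).
Aromatic: B, C. Total: 2.

2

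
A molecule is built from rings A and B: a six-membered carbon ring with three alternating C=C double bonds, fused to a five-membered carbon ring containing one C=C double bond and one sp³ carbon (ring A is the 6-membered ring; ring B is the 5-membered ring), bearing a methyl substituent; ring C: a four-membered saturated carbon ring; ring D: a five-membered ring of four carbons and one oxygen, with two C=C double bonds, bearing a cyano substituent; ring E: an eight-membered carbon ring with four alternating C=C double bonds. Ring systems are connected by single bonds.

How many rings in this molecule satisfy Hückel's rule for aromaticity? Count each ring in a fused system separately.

Ring A is fully conjugated (every ring atom contributes a p orbital); 3 ring double bonds give 6 π electrons. Since 6 = 4n+2 (n=1), ring A is aromatic (benzene ring).
Ring B has one sp³ carbon, so it is not fully conjugated — not aromatic (cyclopentene ring).
Ring C has only sp³ atoms, so it is not fully conjugated — not aromatic (cyclobutane).
Ring D is fully conjugated (every ring atom contributes a p orbital); 2 ring double bonds (4 π electrons) plus a heteroatom lone pair (2) give 6 π electrons. 6 = 4(1)+2, so ring D is aromatic (furan).
Ring E has only sp² ring atoms; a planar conformation would have a fully conjugated π system of 8 electrons. But 8 = 4(2), which is 4n not 4n+2, so ring E is not aromatic (cyclooctatetraene) — cyclooctatetraene distorts into a non-planar tub to avoid antiaromaticity.
Aromatic: A, D. Total: 2.

2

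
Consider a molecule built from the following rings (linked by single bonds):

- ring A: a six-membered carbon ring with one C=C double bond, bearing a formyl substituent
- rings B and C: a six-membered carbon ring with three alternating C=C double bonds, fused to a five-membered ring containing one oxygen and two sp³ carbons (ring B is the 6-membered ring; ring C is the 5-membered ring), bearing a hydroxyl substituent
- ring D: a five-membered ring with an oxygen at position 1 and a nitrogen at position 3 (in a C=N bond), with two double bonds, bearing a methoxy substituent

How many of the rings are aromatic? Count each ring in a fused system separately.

Ring A has four sp³ carbons, so it is not fully conjugated — not aromatic (cyclohexene).
Ring B is fully conjugated (every ring atom contributes a p orbital); 3 ring double bonds give 6 π electrons. 6 = 4(1)+2, so ring B is aromatic (benzene ring).
Ring C has two sp³ carbons, so it is not fully conjugated — not aromatic (oxolane ring).
Ring D has a continuous p-orbital overlap around the ring; 2 ring double bonds (4 π electrons) plus a heteroatom lone pair (2) give 6 π electrons. That satisfies 4n+2 with n=1, so ring D is aromatic (oxazole).
Aromatic: B, D. Total: 2.

2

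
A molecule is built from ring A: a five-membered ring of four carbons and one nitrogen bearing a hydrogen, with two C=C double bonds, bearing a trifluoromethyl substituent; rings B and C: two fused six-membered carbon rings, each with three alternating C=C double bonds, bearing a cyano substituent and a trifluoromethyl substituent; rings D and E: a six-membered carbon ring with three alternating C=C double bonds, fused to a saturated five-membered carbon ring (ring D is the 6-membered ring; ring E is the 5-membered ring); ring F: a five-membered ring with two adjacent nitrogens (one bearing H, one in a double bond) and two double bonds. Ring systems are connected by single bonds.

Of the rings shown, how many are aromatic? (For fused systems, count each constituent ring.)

5

Ring A has a continuous p-orbital overlap around the ring; 2 ring double bonds (4 π electrons) plus a heteroatom lone pair (2) give 6 π electrons. Since 6 = 4n+2 (n=1), ring A is aromatic (pyrrole).
Rings B and C form a fused bicyclic system with 10 sp² atoms and 10 π electrons from ring double bonds. 10 = 4(2)+2, so the system is aromatic and both rings count as aromatic (naphthalene).
Ring D has a continuous p-orbital overlap around the ring; 3 ring double bonds give 6 π electrons. Since 6 = 4n+2 (n=1), ring D is aromatic (benzene ring).
Ring E has three sp³ carbons, so it is not fully conjugated — not aromatic (cyclopentane ring).
Ring F is planar and fully conjugated; 2 ring double bonds (4 π electrons) plus a heteroatom lone pair (2) give 6 π electrons. That satisfies 4n+2 with n=1, so ring F is aromatic (pyrazole).
Aromatic: A, B, C, D, F. Total: 5.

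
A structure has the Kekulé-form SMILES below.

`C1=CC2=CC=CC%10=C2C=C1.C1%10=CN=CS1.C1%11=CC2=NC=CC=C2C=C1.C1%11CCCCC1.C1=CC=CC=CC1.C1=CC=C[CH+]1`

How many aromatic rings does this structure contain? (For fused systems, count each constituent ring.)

5

The SMILES encodes two fused six-membered carbon rings, each with three alternating C=C double bonds; a five-membered ring with a sulfur at position 1 and a nitrogen at position 3 (in a C=N bond), with two double bonds; two fused six-membered rings, each with three alternating double bonds; one ring is all carbon and the other has one ring nitrogen; a six-membered saturated carbon ring; a seven-membered carbon ring with three C=C double bonds and one sp³ carbon; a five-membered all-carbon ring bearing a positive charge on one carbon, with two C=C double bonds.
The fused 6/6-membered bicyclic is a single π system with 10 sp² atoms and 10 π electrons from ring double bonds. 10 = 4(2)+2, so the system is aromatic and both rings count as aromatic (naphthalene).
The 5-membered ring with one sulfur and one =N– has a continuous p-orbital overlap around the ring; 2 ring double bonds (4 π electrons) plus a heteroatom lone pair (2) give 6 π electrons. Since 6 = 4n+2 (n=1), it is aromatic (thiazole).
The fused 6/6-membered bicyclic (with one nitrogen) is a single π system with 10 sp² atoms and 10 π electrons from ring double bonds. 10 = 4(2)+2, so the system is aromatic and both rings count as aromatic (quinoline).
The 6-membered ring has only sp³ atoms, so it is not fully conjugated — not aromatic (cyclohexane).
The 7-membered ring has one sp³ carbon, so it is not fully conjugated — not aromatic (cycloheptatriene).
The 5-membered ring has only sp² ring atoms; a planar conformation would have a fully conjugated π system of 4 electrons. But 4 = 4(1), which is 4n not 4n+2, so it is not aromatic (cyclopentadienyl cation).
5 of the 8 rings are aromatic. Total: 5.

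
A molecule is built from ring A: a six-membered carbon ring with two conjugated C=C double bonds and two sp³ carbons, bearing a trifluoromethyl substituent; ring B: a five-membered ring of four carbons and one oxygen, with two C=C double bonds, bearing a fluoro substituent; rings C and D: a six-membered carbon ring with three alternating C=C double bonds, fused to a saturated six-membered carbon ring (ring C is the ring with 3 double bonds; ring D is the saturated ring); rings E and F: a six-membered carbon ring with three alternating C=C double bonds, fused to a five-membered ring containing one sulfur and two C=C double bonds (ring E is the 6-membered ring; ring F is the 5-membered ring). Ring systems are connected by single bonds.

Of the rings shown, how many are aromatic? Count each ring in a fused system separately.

Ring A has two sp³ carbons, so it is not fully conjugated — not aromatic (1,3-cyclohexadiene).
Ring B has a continuous p-orbital overlap around the ring; 2 ring double bonds (4 π electrons) plus a heteroatom lone pair (2) give 6 π electrons. Since 6 = 4n+2 (n=1), ring B is aromatic (furan).
Ring C has a continuous p-orbital overlap around the ring; 3 ring double bonds give 6 π electrons. Since 6 = 4n+2 (n=1), ring C is aromatic (benzene ring).
Ring D has four sp³ carbons, so it is not fully conjugated — not aromatic (cyclohexane ring).
Rings E and F form a fused bicyclic system (with one sulfur) with 9 sp² atoms and 10 π electrons from ring double bonds plus a heteroatom lone pair. 10 = 4(2)+2, so the system is aromatic and both rings count as aromatic (benzothiophene).
Aromatic: B, C, E, F. Total: 4.

4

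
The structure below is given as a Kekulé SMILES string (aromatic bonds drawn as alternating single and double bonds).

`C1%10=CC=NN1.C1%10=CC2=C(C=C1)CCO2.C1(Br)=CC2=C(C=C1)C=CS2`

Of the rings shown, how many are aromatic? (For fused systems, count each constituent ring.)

The SMILES encodes a five-membered ring with two adjacent nitrogens (one bearing H, one in a double bond) and two double bonds; a six-membered carbon ring with three alternating C=C double bonds, fused to a five-membered ring containing one oxygen and two sp³ carbons; a six-membered carbon ring with three alternating C=C double bonds, fused to a five-membered ring containing one sulfur and two C=C double bonds.
The 5-membered ring with two adjacent nitrogens (one N–H, one =N–) has a continuous p-orbital overlap around the ring; 2 ring double bonds (4 π electrons) plus a heteroatom lone pair (2) give 6 π electrons. 6 = 4(1)+2, so it is aromatic (pyrazole).
The 6-membered ring is fully conjugated (every ring atom contributes a p orbital); 3 ring double bonds give 6 π electrons. Since 6 = 4n+2 (n=1), it is aromatic (benzene ring).
The 5-membered ring with one oxygen has two sp³ carbons, so it is not fully conjugated — not aromatic (oxolane ring).
The fused 6/5-membered bicyclic (with one sulfur) is a single π system with 9 sp² atoms and 10 π electrons from ring double bonds plus a heteroatom lone pair. 10 = 4(2)+2, so the system is aromatic and both rings count as aromatic (benzothiophene).
4 of the 5 rings are aromatic. Total: 4.

4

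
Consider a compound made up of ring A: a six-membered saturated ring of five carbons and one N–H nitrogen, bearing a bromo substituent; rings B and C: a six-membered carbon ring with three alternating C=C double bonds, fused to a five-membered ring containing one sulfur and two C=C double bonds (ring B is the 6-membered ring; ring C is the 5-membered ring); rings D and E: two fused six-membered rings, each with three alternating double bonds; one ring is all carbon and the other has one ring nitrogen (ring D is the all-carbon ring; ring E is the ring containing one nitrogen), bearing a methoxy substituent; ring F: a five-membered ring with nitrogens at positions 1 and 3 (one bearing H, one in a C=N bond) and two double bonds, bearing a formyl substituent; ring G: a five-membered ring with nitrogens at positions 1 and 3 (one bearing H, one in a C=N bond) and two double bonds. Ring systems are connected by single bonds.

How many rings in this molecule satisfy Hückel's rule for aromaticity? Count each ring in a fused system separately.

Ring A has only sp³ atoms, so it is not fully conjugated — not aromatic (piperidine).
Rings B and C form a fused bicyclic system (with one sulfur) with 9 sp² atoms and 10 π electrons from ring double bonds plus a heteroatom lone pair. 10 = 4(2)+2, so the system is aromatic and both rings count as aromatic (benzothiophene).
Rings D and E form a fused bicyclic system (with one nitrogen) with 10 sp² atoms and 10 π electrons from ring double bonds. 10 = 4(2)+2, so the system is aromatic and both rings count as aromatic (quinoline).
Ring F is fully conjugated (every ring atom contributes a p orbital); 2 ring double bonds (4 π electrons) plus a heteroatom lone pair (2) give 6 π electrons. That satisfies 4n+2 with n=1, so ring F is aromatic (imidazole).
Ring G is planar and fully conjugated; 2 ring double bonds (4 π electrons) plus a heteroatom lone pair (2) give 6 π electrons. Since 6 = 4n+2 (n=1), ring G is aromatic (imidazole).
Aromatic: B, C, D, E, F, G. Total: 6.

6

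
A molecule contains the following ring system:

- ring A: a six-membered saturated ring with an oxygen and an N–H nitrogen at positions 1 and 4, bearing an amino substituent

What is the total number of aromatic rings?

0

Ring A has only sp³ atoms, so it is not fully conjugated — not aromatic (morpholine).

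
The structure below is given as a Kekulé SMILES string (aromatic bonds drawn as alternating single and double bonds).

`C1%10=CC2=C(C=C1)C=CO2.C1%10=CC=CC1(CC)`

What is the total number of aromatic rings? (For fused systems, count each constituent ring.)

The SMILES encodes a six-membered carbon ring with three alternating C=C double bonds, fused to a five-membered ring containing one oxygen and two C=C double bonds; a five-membered carbon ring with two conjugated C=C double bonds and one sp³ carbon.
The fused 6/5-membered bicyclic (with one oxygen) is a single π system with 9 sp² atoms and 10 π electrons from ring double bonds plus a heteroatom lone pair. 10 = 4(2)+2, so the system is aromatic and both rings count as aromatic (benzofuran).
The 5-membered ring has one sp³ carbon, so it is not fully conjugated — not aromatic (cyclopentadiene).
2 of the 3 rings are aromatic. Total: 2.

2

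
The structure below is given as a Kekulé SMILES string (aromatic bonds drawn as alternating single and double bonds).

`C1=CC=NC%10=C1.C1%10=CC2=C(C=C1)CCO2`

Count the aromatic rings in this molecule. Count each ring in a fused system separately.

2

The SMILES encodes a six-membered ring of five carbons and one nitrogen with three alternating double bonds; a six-membered carbon ring with three alternating C=C double bonds, fused to a five-membered ring containing one oxygen and two sp³ carbons.
The 6-membered ring with one nitrogen has a continuous p-orbital overlap around the ring; 3 ring double bonds give 6 π electrons. That satisfies 4n+2 with n=1, so it is aromatic (pyridine).
The 6-membered ring is planar and fully conjugated; 3 ring double bonds give 6 π electrons. Since 6 = 4n+2 (n=1), it is aromatic (benzene ring).
The 5-membered ring with one oxygen has two sp³ carbons, so it is not fully conjugated — not aromatic (oxolane ring).
2 of the 3 rings are aromatic. Total: 2.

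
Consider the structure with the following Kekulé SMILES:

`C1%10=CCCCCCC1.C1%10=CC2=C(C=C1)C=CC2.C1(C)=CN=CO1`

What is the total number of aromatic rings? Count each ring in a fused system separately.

The SMILES encodes an eight-membered carbon ring with one C=C double bond; a six-membered carbon ring with three alternating C=C double bonds, fused to a five-membered carbon ring containing one C=C double bond and one sp³ carbon; a five-membered ring with an oxygen at position 1 and a nitrogen at position 3 (in a C=N bond), with two double bonds.
The 8-membered ring has six sp³ carbons, so it is not fully conjugated — not aromatic (cyclooctene).
The 6-membered ring is fully conjugated (every ring atom contributes a p orbital); 3 ring double bonds give 6 π electrons. Since 6 = 4n+2 (n=1), it is aromatic (benzene ring).
The 5-membered ring has one sp³ carbon, so it is not fully conjugated — not aromatic (cyclopentene ring).
The 5-membered ring with one oxygen and one =N– is planar and fully conjugated; 2 ring double bonds (4 π electrons) plus a heteroatom lone pair (2) give 6 π electrons. 6 = 4(1)+2, so it is aromatic (oxazole).
2 of the 4 rings are aromatic. Total: 2.

2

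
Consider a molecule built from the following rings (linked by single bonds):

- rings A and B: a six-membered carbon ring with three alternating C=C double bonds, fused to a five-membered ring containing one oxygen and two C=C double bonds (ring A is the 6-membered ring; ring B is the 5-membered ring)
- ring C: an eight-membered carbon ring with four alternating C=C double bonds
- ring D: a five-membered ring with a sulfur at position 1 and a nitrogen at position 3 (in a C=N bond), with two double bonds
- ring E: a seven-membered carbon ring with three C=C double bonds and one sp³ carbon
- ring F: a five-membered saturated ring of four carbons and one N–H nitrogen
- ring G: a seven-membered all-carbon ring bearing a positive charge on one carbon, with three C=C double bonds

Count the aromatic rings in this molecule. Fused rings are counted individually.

4

Rings A and B form a fused bicyclic system (with one oxygen) with 9 sp² atoms and 10 π electrons from ring double bonds plus a heteroatom lone pair. 10 = 4(2)+2, so the system is aromatic and both rings count as aromatic (benzofuran).
Ring C has only sp² ring atoms; a planar conformation would have a fully conjugated π system of 8 electrons. But 8 = 4(2), which is 4n not 4n+2, so ring C is not aromatic (cyclooctatetraene) — cyclooctatetraene distorts into a non-planar tub to avoid antiaromaticity.
Ring D is planar and fully conjugated; 2 ring double bonds (4 π electrons) plus a heteroatom lone pair (2) give 6 π electrons. 6 = 4(1)+2, so ring D is aromatic (thiazole).
Ring E has one sp³ carbon, so it is not fully conjugated — not aromatic (cycloheptatriene).
Ring F has only sp³ atoms, so it is not fully conjugated — not aromatic (pyrrolidine).
Ring G is planar and fully conjugated; 3 ring double bonds (6 π electrons) plus the carbocation's empty p orbital (0, but keeps the ring conjugated) give 6 π electrons. 6 = 4(1)+2, so ring G is aromatic (tropylium cation).
Aromatic: A, B, D, G. Total: 4.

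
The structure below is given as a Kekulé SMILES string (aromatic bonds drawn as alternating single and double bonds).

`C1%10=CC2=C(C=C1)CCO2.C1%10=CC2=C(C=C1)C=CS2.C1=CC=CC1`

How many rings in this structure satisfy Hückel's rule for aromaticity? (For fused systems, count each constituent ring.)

The SMILES encodes a six-membered carbon ring with three alternating C=C double bonds, fused to a five-membered ring containing one oxygen and two sp³ carbons; a six-membered carbon ring with three alternating C=C double bonds, fused to a five-membered ring containing one sulfur and two C=C double bonds; a five-membered carbon ring with two conjugated C=C double bonds and one sp³ carbon.
The 6-membered ring is fully conjugated (every ring atom contributes a p orbital); 3 ring double bonds give 6 π electrons. Since 6 = 4n+2 (n=1), it is aromatic (benzene ring).
The 5-membered ring with one oxygen has two sp³ carbons, so it is not fully conjugated — not aromatic (oxolane ring).
The fused 6/5-membered bicyclic (with one sulfur) is a single π system with 9 sp² atoms and 10 π electrons from ring double bonds plus a heteroatom lone pair. 10 = 4(2)+2, so the system is aromatic and both rings count as aromatic (benzothiophene).
The 5-membered ring has one sp³ carbon, so it is not fully conjugated — not aromatic (cyclopentadiene).
3 of the 5 rings are aromatic. Total: 3.

3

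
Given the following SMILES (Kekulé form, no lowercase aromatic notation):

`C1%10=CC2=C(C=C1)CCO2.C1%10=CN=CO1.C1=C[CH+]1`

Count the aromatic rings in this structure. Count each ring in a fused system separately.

3

The SMILES encodes a six-membered carbon ring with three alternating C=C double bonds, fused to a five-membered ring containing one oxygen and two sp³ carbons; a five-membered ring with an oxygen at position 1 and a nitrogen at position 3 (in a C=N bond), with two double bonds; a three-membered all-carbon ring bearing a positive charge on one carbon, with one C=C double bond.
The 6-membered ring is fully conjugated (every ring atom contributes a p orbital); 3 ring double bonds give 6 π electrons. That satisfies 4n+2 with n=1, so it is aromatic (benzene ring).
The 5-membered ring with one oxygen has two sp³ carbons, so it is not fully conjugated — not aromatic (oxolane ring).
The 5-membered ring with one oxygen and one =N– is fully conjugated (every ring atom contributes a p orbital); 2 ring double bonds (4 π electrons) plus a heteroatom lone pair (2) give 6 π electrons. Since 6 = 4n+2 (n=1), it is aromatic (oxazole).
The 3-membered ring is planar and fully conjugated; 1 ring double bond (2 π electrons) plus the carbocation's empty p orbital (0, but keeps the ring conjugated) give 2 π electrons. Since 2 = 4n+2 (n=0), it is aromatic (cyclopropenyl cation).
3 of the 4 rings are aromatic. Total: 3.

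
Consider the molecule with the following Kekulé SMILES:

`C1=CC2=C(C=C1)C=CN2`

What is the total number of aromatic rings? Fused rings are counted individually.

2

The SMILES encodes a six-membered carbon ring with three alternating C=C double bonds, fused to a five-membered ring containing one N–H nitrogen and two C=C double bonds.
The fused 6/5-membered bicyclic (with one N–H) is a single π system with 9 sp² atoms and 10 π electrons from ring double bonds plus a heteroatom lone pair. 10 = 4(2)+2, so the system is aromatic and both rings count as aromatic (indole).
2 of the 2 rings are aromatic. Total: 2.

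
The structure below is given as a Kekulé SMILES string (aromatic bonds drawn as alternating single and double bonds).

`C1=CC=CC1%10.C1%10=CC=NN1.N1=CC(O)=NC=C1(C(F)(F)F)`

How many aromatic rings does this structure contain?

2

The SMILES encodes a five-membered carbon ring with two conjugated C=C double bonds and one sp³ carbon; a five-membered ring with two adjacent nitrogens (one bearing H, one in a double bond) and two double bonds; a six-membered ring with nitrogens at positions 1 and 4 and three alternating double bonds.
The 5-membered ring has one sp³ carbon, so it is not fully conjugated — not aromatic (cyclopentadiene).
The 5-membered ring with two adjacent nitrogens (one N–H, one =N–) is fully conjugated (every ring atom contributes a p orbital); 2 ring double bonds (4 π electrons) plus a heteroatom lone pair (2) give 6 π electrons. Since 6 = 4n+2 (n=1), it is aromatic (pyrazole).
The 6-membered ring with two nitrogens (1,4) is planar and fully conjugated; 3 ring double bonds give 6 π electrons. That satisfies 4n+2 with n=1, so it is aromatic (pyrazine).
2 of the 3 rings are aromatic. Total: 2.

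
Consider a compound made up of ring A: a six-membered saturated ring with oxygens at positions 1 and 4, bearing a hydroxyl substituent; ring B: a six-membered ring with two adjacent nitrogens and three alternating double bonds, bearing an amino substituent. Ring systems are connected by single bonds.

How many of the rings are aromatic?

Ring A has only sp³ atoms, so it is not fully conjugated — not aromatic (1,4-dioxane).
Ring B has a continuous p-orbital overlap around the ring; 3 ring double bonds give 6 π electrons. Since 6 = 4n+2 (n=1), ring B is aromatic (pyridazine).
Aromatic: B. Total: 1.

1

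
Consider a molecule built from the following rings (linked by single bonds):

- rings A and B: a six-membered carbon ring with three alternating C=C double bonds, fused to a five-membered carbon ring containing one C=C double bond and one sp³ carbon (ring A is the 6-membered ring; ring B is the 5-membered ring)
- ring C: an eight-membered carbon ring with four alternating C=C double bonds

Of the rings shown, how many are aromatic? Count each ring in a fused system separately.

Ring A has a continuous p-orbital overlap around the ring; 3 ring double bonds give 6 π electrons. That satisfies 4n+2 with n=1, so ring A is aromatic (benzene ring).
Ring B has one sp³ carbon, so it is not fully conjugated — not aromatic (cyclopentene ring).
Ring C has only sp² ring atoms; a planar conformation would have a fully conjugated π system of 8 electrons. But 8 = 4(2), which is 4n not 4n+2, so ring C is not aromatic (cyclooctatetraene) — cyclooctatetraene distorts into a non-planar tub to avoid antiaromaticity.
Aromatic: A. Total: 1.

1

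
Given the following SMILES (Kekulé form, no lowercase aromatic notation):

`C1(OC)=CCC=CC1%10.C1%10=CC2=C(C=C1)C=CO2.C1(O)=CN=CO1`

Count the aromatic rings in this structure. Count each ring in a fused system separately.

3

The SMILES encodes a six-membered carbon ring with two isolated C=C double bonds and two sp³ carbons; a six-membered carbon ring with three alternating C=C double bonds, fused to a five-membered ring containing one oxygen and two C=C double bonds; a five-membered ring with an oxygen at position 1 and a nitrogen at position 3 (in a C=N bond), with two double bonds.
The 6-membered ring has two sp³ carbons, so it is not fully conjugated — not aromatic (1,4-cyclohexadiene).
The fused 6/5-membered bicyclic (with one oxygen) is a single π system with 9 sp² atoms and 10 π electrons from ring double bonds plus a heteroatom lone pair. 10 = 4(2)+2, so the system is aromatic and both rings count as aromatic (benzofuran).
The 5-membered ring with one oxygen and one =N– has a continuous p-orbital overlap around the ring; 2 ring double bonds (4 π electrons) plus a heteroatom lone pair (2) give 6 π electrons. That satisfies 4n+2 with n=1, so it is aromatic (oxazole).
3 of the 4 rings are aromatic. Total: 3.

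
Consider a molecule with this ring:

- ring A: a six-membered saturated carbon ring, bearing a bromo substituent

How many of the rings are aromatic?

Ring A has only sp³ atoms, so it is not fully conjugated — not aromatic (cyclohexane).

0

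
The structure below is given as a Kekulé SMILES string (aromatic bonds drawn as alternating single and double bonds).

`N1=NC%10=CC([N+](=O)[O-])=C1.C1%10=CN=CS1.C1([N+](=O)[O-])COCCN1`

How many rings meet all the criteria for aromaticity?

2

The SMILES encodes a six-membered ring with two adjacent nitrogens and three alternating double bonds; a five-membered ring with a sulfur at position 1 and a nitrogen at position 3 (in a C=N bond), with two double bonds; a six-membered saturated ring with an oxygen and an N–H nitrogen at positions 1 and 4.
The 6-membered ring with two nitrogens (1,2) is fully conjugated (every ring atom contributes a p orbital); 3 ring double bonds give 6 π electrons. That satisfies 4n+2 with n=1, so it is aromatic (pyridazine).
The 5-membered ring with one sulfur and one =N– is fully conjugated (every ring atom contributes a p orbital); 2 ring double bonds (4 π electrons) plus a heteroatom lone pair (2) give 6 π electrons. That satisfies 4n+2 with n=1, so it is aromatic (thiazole).
The 6-membered ring with one oxygen and one N–H (1,4) has only sp³ atoms, so it is not fully conjugated — not aromatic (morpholine).
2 of the 3 rings are aromatic. Total: 2.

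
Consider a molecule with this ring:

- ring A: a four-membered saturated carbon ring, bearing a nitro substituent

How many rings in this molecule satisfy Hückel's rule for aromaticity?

0

Ring A has only sp³ atoms, so it is not fully conjugated — not aromatic (cyclobutane).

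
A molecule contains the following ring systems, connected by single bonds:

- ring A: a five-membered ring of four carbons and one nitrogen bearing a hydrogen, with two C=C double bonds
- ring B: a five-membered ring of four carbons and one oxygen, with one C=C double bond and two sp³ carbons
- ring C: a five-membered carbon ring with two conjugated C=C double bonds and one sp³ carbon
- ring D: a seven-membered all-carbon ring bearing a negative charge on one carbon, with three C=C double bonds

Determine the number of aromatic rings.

1

Ring A is fully conjugated (every ring atom contributes a p orbital); 2 ring double bonds (4 π electrons) plus a heteroatom lone pair (2) give 6 π electrons. Since 6 = 4n+2 (n=1), ring A is aromatic (pyrrole).
Ring B has two sp³ carbons, so it is not fully conjugated — not aromatic (2,3-dihydrofuran).
Ring C has one sp³ carbon, so it is not fully conjugated — not aromatic (cyclopentadiene).
Ring D has only sp² ring atoms; a planar conformation would have a fully conjugated π system of 8 electrons. But 8 = 4(2), which is 4n not 4n+2, so ring D is not aromatic (cycloheptatrienyl anion).
Aromatic: A. Total: 1.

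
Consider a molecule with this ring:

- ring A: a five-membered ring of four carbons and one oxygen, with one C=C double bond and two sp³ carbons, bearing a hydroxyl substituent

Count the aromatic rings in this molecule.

Ring A has two sp³ carbons, so it is not fully conjugated — not aromatic (2,3-dihydrofuran).

0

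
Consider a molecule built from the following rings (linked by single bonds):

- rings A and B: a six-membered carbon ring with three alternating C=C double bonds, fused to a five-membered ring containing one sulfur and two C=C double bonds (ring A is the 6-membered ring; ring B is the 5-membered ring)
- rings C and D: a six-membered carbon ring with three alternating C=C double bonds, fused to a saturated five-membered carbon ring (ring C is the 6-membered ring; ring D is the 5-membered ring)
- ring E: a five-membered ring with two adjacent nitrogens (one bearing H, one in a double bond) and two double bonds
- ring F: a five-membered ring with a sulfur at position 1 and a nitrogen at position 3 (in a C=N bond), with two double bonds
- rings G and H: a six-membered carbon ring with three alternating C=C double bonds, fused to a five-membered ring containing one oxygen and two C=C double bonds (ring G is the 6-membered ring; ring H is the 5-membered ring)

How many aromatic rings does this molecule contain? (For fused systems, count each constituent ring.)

7

Rings A and B form a fused bicyclic system (with one sulfur) with 9 sp² atoms and 10 π electrons from ring double bonds plus a heteroatom lone pair. 10 = 4(2)+2, so the system is aromatic and both rings count as aromatic (benzothiophene).
Ring C is fully conjugated (every ring atom contributes a p orbital); 3 ring double bonds give 6 π electrons. That satisfies 4n+2 with n=1, so ring C is aromatic (benzene ring).
Ring D has three sp³ carbons, so it is not fully conjugated — not aromatic (cyclopentane ring).
Ring E is planar and fully conjugated; 2 ring double bonds (4 π electrons) plus a heteroatom lone pair (2) give 6 π electrons. Since 6 = 4n+2 (n=1), ring E is aromatic (pyrazole).
Ring F is planar and fully conjugated; 2 ring double bonds (4 π electrons) plus a heteroatom lone pair (2) give 6 π electrons. 6 = 4(1)+2, so ring F is aromatic (thiazole).
Rings G and H form a fused bicyclic system (with one oxygen) with 9 sp² atoms and 10 π electrons from ring double bonds plus a heteroatom lone pair. 10 = 4(2)+2, so the system is aromatic and both rings count as aromatic (benzofuran).
Aromatic: A, B, C, E, F, G, H. Total: 7.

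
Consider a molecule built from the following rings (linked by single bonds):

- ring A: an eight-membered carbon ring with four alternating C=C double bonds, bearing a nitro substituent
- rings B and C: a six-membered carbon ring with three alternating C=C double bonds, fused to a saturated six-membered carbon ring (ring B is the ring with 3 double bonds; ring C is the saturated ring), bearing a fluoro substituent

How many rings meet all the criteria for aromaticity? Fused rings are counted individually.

1

Ring A has only sp² ring atoms; a planar conformation would have a fully conjugated π system of 8 electrons. But 8 = 4(2), which is 4n not 4n+2, so ring A is not aromatic (cyclooctatetraene) — cyclooctatetraene distorts into a non-planar tub to avoid antiaromaticity.
Ring B is planar and fully conjugated; 3 ring double bonds give 6 π electrons. 6 = 4(1)+2, so ring B is aromatic (benzene ring).
Ring C has four sp³ carbons, so it is not fully conjugated — not aromatic (cyclohexane ring).
Aromatic: B. Total: 1.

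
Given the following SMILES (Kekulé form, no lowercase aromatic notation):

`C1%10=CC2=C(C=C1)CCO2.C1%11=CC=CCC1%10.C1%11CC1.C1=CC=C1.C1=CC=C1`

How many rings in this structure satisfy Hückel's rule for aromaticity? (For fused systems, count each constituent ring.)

The SMILES encodes a six-membered carbon ring with three alternating C=C double bonds, fused to a five-membered ring containing one oxygen and two sp³ carbons; a six-membered carbon ring with two conjugated C=C double bonds and two sp³ carbons; a three-membered saturated carbon ring; a four-membered carbon ring with two alternating C=C double bonds; a four-membered carbon ring with two alternating C=C double bonds.
The 6-membered ring has a continuous p-orbital overlap around the ring; 3 ring double bonds give 6 π electrons. 6 = 4(1)+2, so it is aromatic (benzene ring).
The 5-membered ring with one oxygen has two sp³ carbons, so it is not fully conjugated — not aromatic (oxolane ring).
The second 6-membered ring has two sp³ carbons, so it is not fully conjugated — not aromatic (1,3-cyclohexadiene).
The 3-membered ring has only sp³ atoms, so it is not fully conjugated — not aromatic (cyclopropane).
The 4-membered ring has only sp² ring atoms; a planar conformation would have a fully conjugated π system of 4 electrons. But 4 = 4(1), which is 4n not 4n+2, so it is not aromatic (cyclobutadiene) — cyclobutadiene is antiaromatic and distorts to a rectangle.
The second 4-membered ring has only sp² ring atoms; a planar conformation would have a fully conjugated π system of 4 electrons. But 4 = 4(1), which is 4n not 4n+2, so it is not aromatic (cyclobutadiene) — cyclobutadiene is antiaromatic and distorts to a rectangle.
1 of the 6 rings is aromatic. Total: 1.

1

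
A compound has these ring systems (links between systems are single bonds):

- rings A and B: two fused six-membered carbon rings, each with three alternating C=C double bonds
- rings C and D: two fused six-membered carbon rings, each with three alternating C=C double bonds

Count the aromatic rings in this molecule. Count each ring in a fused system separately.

Rings A and B form a fused bicyclic system with 10 sp² atoms and 10 π electrons from ring double bonds. 10 = 4(2)+2, so the system is aromatic and both rings count as aromatic (naphthalene).
Rings C and D form a fused bicyclic system with 10 sp² atoms and 10 π electrons from ring double bonds. 10 = 4(2)+2, so the system is aromatic and both rings count as aromatic (naphthalene).
Aromatic: A, B, C, D. Total: 4.

4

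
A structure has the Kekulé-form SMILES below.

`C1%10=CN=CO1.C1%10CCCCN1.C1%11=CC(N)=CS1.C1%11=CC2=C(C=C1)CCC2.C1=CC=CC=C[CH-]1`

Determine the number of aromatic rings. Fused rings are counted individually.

3

The SMILES encodes a five-membered ring with an oxygen at position 1 and a nitrogen at position 3 (in a C=N bond), with two double bonds; a six-membered saturated ring of five carbons and one N–H nitrogen; a five-membered ring of four carbons and one sulfur, with two C=C double bonds; a six-membered carbon ring with three alternating C=C double bonds, fused to a saturated five-membered carbon ring; a seven-membered all-carbon ring bearing a negative charge on one carbon, with three C=C double bonds.
The 5-membered ring with one oxygen and one =N– is planar and fully conjugated; 2 ring double bonds (4 π electrons) plus a heteroatom lone pair (2) give 6 π electrons. Since 6 = 4n+2 (n=1), it is aromatic (oxazole).
The 6-membered ring with one N–H has only sp³ atoms, so it is not fully conjugated — not aromatic (piperidine).
The 5-membered ring with one sulfur has a continuous p-orbital overlap around the ring; 2 ring double bonds (4 π electrons) plus a heteroatom lone pair (2) give 6 π electrons. That satisfies 4n+2 with n=1, so it is aromatic (thiophene).
The 6-membered ring is planar and fully conjugated; 3 ring double bonds give 6 π electrons. Since 6 = 4n+2 (n=1), it is aromatic (benzene ring).
The 5-membered ring has three sp³ carbons, so it is not fully conjugated — not aromatic (cyclopentane ring).
The 7-membered ring has only sp² ring atoms; a planar conformation would have a fully conjugated π system of 8 electrons. But 8 = 4(2), which is 4n not 4n+2, so it is not aromatic (cycloheptatrienyl anion).
3 of the 6 rings are aromatic. Total: 3.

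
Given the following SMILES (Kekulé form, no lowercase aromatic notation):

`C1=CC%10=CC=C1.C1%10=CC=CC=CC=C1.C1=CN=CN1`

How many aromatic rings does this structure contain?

2

The SMILES encodes a six-membered carbon ring with three alternating C=C double bonds; an eight-membered carbon ring with four alternating C=C double bonds; a five-membered ring with nitrogens at positions 1 and 3 (one bearing H, one in a C=N bond) and two double bonds.
The 6-membered ring has a continuous p-orbital overlap around the ring; 3 ring double bonds give 6 π electrons. 6 = 4(1)+2, so it is aromatic (benzene).
The 8-membered ring has only sp² ring atoms; a planar conformation would have a fully conjugated π system of 8 electrons. But 8 = 4(2), which is 4n not 4n+2, so it is not aromatic (cyclooctatetraene) — cyclooctatetraene distorts into a non-planar tub to avoid antiaromaticity.
The 5-membered ring with two nitrogens (one N–H, one =N–) is fully conjugated (every ring atom contributes a p orbital); 2 ring double bonds (4 π electrons) plus a heteroatom lone pair (2) give 6 π electrons. Since 6 = 4n+2 (n=1), it is aromatic (imidazole).
2 of the 3 rings are aromatic. Total: 2.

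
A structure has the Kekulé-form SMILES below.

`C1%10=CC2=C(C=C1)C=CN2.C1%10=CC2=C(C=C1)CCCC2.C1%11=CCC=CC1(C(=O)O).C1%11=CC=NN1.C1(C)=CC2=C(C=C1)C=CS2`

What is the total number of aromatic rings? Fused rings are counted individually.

The SMILES encodes a six-membered carbon ring with three alternating C=C double bonds, fused to a five-membered ring containing one N–H nitrogen and two C=C double bonds; a six-membered carbon ring with three alternating C=C double bonds, fused to a saturated six-membered carbon ring; a six-membered carbon ring with two isolated C=C double bonds and two sp³ carbons; a five-membered ring with two adjacent nitrogens (one bearing H, one in a double bond) and two double bonds; a six-membered carbon ring with three alternating C=C double bonds, fused to a five-membered ring containing one sulfur and two C=C double bonds.
The fused 6/5-membered bicyclic (with one N–H) is a single π system with 9 sp² atoms and 10 π electrons from ring double bonds plus a heteroatom lone pair. 10 = 4(2)+2, so the system is aromatic and both rings count as aromatic (indole).
The 6-membered ring has a continuous p-orbital overlap around the ring; 3 ring double bonds give 6 π electrons. Since 6 = 4n+2 (n=1), it is aromatic (benzene ring).
The second 6-membered ring has four sp³ carbons, so it is not fully conjugated — not aromatic (cyclohexane ring).
The third 6-membered ring has two sp³ carbons, so it is not fully conjugated — not aromatic (1,4-cyclohexadiene).
The 5-membered ring with two adjacent nitrogens (one N–H, one =N–) is fully conjugated (every ring atom contributes a p orbital); 2 ring double bonds (4 π electrons) plus a heteroatom lone pair (2) give 6 π electrons. Since 6 = 4n+2 (n=1), it is aromatic (pyrazole).
The fused 6/5-membered bicyclic (with one sulfur) is a single π system with 9 sp² atoms and 10 π electrons from ring double bonds plus a heteroatom lone pair. 10 = 4(2)+2, so the system is aromatic and both rings count as aromatic (benzothiophene).
6 of the 8 rings are aromatic. Total: 6.

6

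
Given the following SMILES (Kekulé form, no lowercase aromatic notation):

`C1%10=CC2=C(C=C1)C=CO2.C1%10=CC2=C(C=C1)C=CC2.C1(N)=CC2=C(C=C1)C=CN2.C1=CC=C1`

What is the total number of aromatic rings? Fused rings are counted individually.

The SMILES encodes a six-membered carbon ring with three alternating C=C double bonds, fused to a five-membered ring containing one oxygen and two C=C double bonds; a six-membered carbon ring with three alternating C=C double bonds, fused to a five-membered carbon ring containing one C=C double bond and one sp³ carbon; a six-membered carbon ring with three alternating C=C double bonds, fused to a five-membered ring containing one N–H nitrogen and two C=C double bonds; a four-membered carbon ring with two alternating C=C double bonds.
The fused 6/5-membered bicyclic (with one oxygen) is a single π system with 9 sp² atoms and 10 π electrons from ring double bonds plus a heteroatom lone pair. 10 = 4(2)+2, so the system is aromatic and both rings count as aromatic (benzofuran).
The 6-membered ring is fully conjugated (every ring atom contributes a p orbital); 3 ring double bonds give 6 π electrons. That satisfies 4n+2 with n=1, so it is aromatic (benzene ring).
The 5-membered ring has one sp³ carbon, so it is not fully conjugated — not aromatic (cyclopentene ring).
The fused 6/5-membered bicyclic (with one N–H) is a single π system with 9 sp² atoms and 10 π electrons from ring double bonds plus a heteroatom lone pair. 10 = 4(2)+2, so the system is aromatic and both rings count as aromatic (indole).
The 4-membered ring has only sp² ring atoms; a planar conformation would have a fully conjugated π system of 4 electrons. But 4 = 4(1), which is 4n not 4n+2, so it is not aromatic (cyclobutadiene) — cyclobutadiene is antiaromatic and distorts to a rectangle.
5 of the 7 rings are aromatic. Total: 5.

5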